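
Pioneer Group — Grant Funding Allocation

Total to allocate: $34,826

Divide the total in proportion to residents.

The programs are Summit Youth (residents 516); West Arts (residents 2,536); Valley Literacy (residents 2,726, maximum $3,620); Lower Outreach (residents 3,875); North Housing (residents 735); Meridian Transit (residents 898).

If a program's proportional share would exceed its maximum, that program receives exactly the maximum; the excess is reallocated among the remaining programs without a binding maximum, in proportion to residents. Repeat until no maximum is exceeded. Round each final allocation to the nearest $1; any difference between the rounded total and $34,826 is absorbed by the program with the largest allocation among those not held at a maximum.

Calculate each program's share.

Sum of residents: 11,286.
Unconstrained shares: Summit Youth 1,592.26; West Arts 7,825.51; Valley Literacy 8,411.81; Lower Outreach 11,957.36; North Housing 2,268.04; Meridian Transit 2,771.02.
Capped: Valley Literacy ($3,620); residual $31,206 reallocated over remaining residents 8,560.
Remaining shares: Summit Youth 1,881.11 → $1,881; West Arts 9,245.14 → $9,245; Lower Outreach 14,126.55 → $14,127; North Housing 2,679.49 → $2,679; Meridian Transit 3,273.71 → $3,274.

Summit Youth: $1,881 · West Arts: $9,245 · Valley Literacy: $3,620 · Lower Outreach: $14,127 · North Housing: $2,679 · Meridian Transit: $3,274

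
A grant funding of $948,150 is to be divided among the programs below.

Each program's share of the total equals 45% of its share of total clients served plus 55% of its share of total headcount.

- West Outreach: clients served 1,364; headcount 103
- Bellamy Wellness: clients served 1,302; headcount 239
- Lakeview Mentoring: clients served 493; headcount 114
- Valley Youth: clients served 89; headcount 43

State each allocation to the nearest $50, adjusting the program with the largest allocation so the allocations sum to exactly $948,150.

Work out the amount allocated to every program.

West Outreach: $286,800 | Bellamy Wellness: $420,800 | Lakeview Mentoring: $183,900 | Valley Youth: $56,650

Clients served total 3,248; headcount total 499.
Composite weights (45% clients served + 55% headcount): West Outreach 0.3025; Bellamy Wellness 0.4438; Lakeview Mentoring 0.1940; Valley Youth 0.0597.
Proportional shares: West Outreach 286,820.01; Bellamy Wellness 420,802.99; Lakeview Mentoring 183,898.31; Valley Youth 56,628.69.
At nearest $50: West Outreach $286,800; Bellamy Wellness $420,800; Lakeview Mentoring $183,900; Valley Youth $56,650. Sum = $948,150.
Sum already equals the total — no adjustment.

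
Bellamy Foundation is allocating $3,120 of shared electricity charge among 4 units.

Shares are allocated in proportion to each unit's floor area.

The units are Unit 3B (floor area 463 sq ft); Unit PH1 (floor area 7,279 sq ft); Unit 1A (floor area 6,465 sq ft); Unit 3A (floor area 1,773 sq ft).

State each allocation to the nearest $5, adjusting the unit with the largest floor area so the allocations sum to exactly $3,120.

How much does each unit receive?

Total floor area = 15,980.
Raw shares: Unit 3B 463/15,980 × $3,120 = 90.40; Unit PH1 7,279/15,980 × $3,120 = 1,421.18; Unit 1A 6,465/15,980 × $3,120 = 1,262.25; Unit 3A 1,773/15,980 × $3,120 = 346.17.
After rounding ($5): Unit 3B $90; Unit PH1 $1,420; Unit 1A $1,260; Unit 3A $345. Sum = $3,115.
Difference $3,120 − $3,115 = +$5 applied to largest floor area (Unit PH1): Unit PH1 becomes $1,425.

Unit 3B: $90; Unit PH1: $1,425; Unit 1A: $1,260; Unit 3A: $345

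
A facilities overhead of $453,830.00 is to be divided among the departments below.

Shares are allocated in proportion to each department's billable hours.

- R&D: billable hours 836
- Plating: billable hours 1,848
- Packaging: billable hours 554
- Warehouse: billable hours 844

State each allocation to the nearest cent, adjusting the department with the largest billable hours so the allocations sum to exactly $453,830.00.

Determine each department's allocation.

Total billable hours = 836 + 1,848 + 554 + 844 = 4,082.
Unrounded shares: R&D 92,945.0955; Plating 205,457.5796; Packaging 61,592.8025; Warehouse 93,834.5223.
Rounded to nearest cent: R&D $92,945.10; Plating $205,457.58; Packaging $61,592.80; Warehouse $93,834.52. Sum = $453,830.00.
Sum already equals the total — no adjustment.

R&D: $92,945.10 | Plating: $205,457.58 | Packaging: $61,592.80 | Warehouse: $93,834.52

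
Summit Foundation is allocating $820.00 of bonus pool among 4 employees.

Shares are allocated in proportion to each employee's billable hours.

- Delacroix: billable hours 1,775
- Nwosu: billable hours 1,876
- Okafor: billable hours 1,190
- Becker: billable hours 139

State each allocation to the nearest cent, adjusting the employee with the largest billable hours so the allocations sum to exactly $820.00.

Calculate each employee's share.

Billable hours total: 1,775 + 1,876 + 1,190 + 139 = 4,980.
Unrounded shares: Delacroix 292.2691; Nwosu 308.8996; Okafor 195.9438; Becker 22.8876.
At nearest cent: Delacroix $292.27; Nwosu $308.90; Okafor $195.94; Becker $22.89. Sum = $820.00.
Sum already equals the total — no adjustment.

Delacroix: $292.27; Nwosu: $308.90; Okafor: $195.94; Becker: $22.89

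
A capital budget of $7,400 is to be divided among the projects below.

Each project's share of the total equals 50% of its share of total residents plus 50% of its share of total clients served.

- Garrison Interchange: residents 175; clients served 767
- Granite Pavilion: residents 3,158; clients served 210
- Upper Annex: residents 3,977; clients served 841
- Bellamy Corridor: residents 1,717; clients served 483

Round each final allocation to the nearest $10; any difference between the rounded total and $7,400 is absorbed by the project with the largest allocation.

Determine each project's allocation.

Residents total 9,027; clients served total 2,301.
Combined weights (50% residents + 50% clients served): Garrison Interchange 0.1764; Granite Pavilion 0.2206; Upper Annex 0.4030; Bellamy Corridor 0.2001.
Raw shares: Garrison Interchange 1,305.06; Granite Pavilion 1,632.08; Upper Annex 2,982.42; Bellamy Corridor 1,480.43.
After rounding ($10): Garrison Interchange $1,310; Granite Pavilion $1,630; Upper Annex $2,980; Bellamy Corridor $1,480. Sum = $7,400.
Sum already equals the total — no adjustment.

Garrison Interchange: $1,310 | Granite Pavilion: $1,630 | Upper Annex: $2,980 | Bellamy Corridor: $1,480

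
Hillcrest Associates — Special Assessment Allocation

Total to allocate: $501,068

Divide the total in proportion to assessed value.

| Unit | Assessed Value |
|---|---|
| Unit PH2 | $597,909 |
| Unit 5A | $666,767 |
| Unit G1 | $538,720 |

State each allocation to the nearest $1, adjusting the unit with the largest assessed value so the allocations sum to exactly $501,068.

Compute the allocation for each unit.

Unit PH2: $166,127 | Unit 5A: $185,259 | Unit G1: $149,682

Combined assessed value = 597,909 + 666,767 + 538,720 = 1,803,396.
Proportional shares: Unit PH2 166,127.17; Unit 5A 185,259.15; Unit G1 149,681.69.
At nearest $1: Unit PH2 $166,127; Unit 5A $185,259; Unit G1 $149,682. Sum = $501,068.
Rounded total matches; no reconciliation needed.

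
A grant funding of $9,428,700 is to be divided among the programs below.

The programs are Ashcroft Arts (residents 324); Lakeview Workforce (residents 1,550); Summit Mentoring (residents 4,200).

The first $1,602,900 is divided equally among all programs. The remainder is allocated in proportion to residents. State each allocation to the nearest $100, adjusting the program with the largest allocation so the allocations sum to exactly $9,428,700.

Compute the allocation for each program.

Ashcroft Arts: $951,700 · Lakeview Workforce: $2,531,300 · Summit Mentoring: $5,945,700

$1,602,900 shared equally gives $534,300 per program.
Remainder $7,825,800 by residents (total 6,074): Ashcroft Arts 417,444.72 → $417,400; Lakeview Workforce 1,997,034.90 → $1,997,000; Summit Mentoring 5,411,320.38 → $5,411,300.
Rounding difference +$100 on remainder applied to Summit Mentoring.
Totals: Ashcroft Arts $534,300 + $417,400 = $951,700; Lakeview Workforce $534,300 + $1,997,000 = $2,531,300; Summit Mentoring $534,300 + $5,411,400 = $5,945,700.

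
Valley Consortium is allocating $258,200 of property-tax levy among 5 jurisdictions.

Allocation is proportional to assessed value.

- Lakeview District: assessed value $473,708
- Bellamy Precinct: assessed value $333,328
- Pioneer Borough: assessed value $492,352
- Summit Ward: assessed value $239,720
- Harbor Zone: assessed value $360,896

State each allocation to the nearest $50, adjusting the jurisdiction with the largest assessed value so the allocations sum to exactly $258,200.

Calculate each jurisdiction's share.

Total assessed value = 473,708 + 333,328 + 492,352 + 239,720 + 360,896 = 1,900,004.
Proportional shares: Lakeview District 64,374.29; Bellamy Precinct 45,297.43; Pioneer Borough 66,907.90; Summit Ward 32,576.62; Harbor Zone 49,043.76.
Rounded to nearest $50: Lakeview District $64,350; Bellamy Precinct $45,300; Pioneer Borough $66,900; Summit Ward $32,600; Harbor Zone $49,050. Sum = $258,200.
No rounding difference to absorb.

Lakeview District: $64,350; Bellamy Precinct: $45,300; Pioneer Borough: $66,900; Summit Ward: $32,600; Harbor Zone: $49,050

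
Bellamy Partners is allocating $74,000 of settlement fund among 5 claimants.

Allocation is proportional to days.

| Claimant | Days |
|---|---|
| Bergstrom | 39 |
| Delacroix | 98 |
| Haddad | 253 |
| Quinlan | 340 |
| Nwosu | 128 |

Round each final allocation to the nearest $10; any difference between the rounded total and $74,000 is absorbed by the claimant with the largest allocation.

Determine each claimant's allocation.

Bergstrom: $3,360; Delacroix: $8,450; Haddad: $21,820; Quinlan: $29,330; Nwosu: $11,040

Total days = 858.
Raw shares: Bergstrom 39/858 × $74,000 = 3,363.64; Delacroix 98/858 × $74,000 = 8,452.21; Haddad 253/858 × $74,000 = 21,820.51; Quinlan 340/858 × $74,000 = 29,324.01; Nwosu 128/858 × $74,000 = 11,039.63.
Rounded to nearest $10: Bergstrom $3,360; Delacroix $8,450; Haddad $21,820; Quinlan $29,320; Nwosu $11,040. Sum = $73,990.
Difference $74,000 − $73,990 = +$10 applied to largest allocation (Quinlan): Quinlan becomes $29,330.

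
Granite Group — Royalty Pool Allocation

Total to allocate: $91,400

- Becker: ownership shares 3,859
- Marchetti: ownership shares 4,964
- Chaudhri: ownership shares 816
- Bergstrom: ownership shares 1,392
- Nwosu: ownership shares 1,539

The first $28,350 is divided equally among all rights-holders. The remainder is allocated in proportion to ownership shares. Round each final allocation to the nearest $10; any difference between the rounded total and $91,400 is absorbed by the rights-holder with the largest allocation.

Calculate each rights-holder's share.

First tranche $28,350 split equally: $5,670 each.
Remainder $63,050 by ownership shares (total 12,570): Becker 19,356.40 → $19,360; Marchetti 24,898.98 → $24,900; Chaudhri 4,092.98 → $4,090; Bergstrom 6,982.15 → $6,980; Nwosu 7,719.49 → $7,720.
Totals: Becker $5,670 + $19,360 = $25,030; Marchetti $5,670 + $24,900 = $30,570; Chaudhri $5,670 + $4,090 = $9,760; Bergstrom $5,670 + $6,980 = $12,650; Nwosu $5,670 + $7,720 = $13,390.

Becker: $25,030 · Marchetti: $30,570 · Chaudhri: $9,760 · Bergstrom: $12,650 · Nwosu: $13,390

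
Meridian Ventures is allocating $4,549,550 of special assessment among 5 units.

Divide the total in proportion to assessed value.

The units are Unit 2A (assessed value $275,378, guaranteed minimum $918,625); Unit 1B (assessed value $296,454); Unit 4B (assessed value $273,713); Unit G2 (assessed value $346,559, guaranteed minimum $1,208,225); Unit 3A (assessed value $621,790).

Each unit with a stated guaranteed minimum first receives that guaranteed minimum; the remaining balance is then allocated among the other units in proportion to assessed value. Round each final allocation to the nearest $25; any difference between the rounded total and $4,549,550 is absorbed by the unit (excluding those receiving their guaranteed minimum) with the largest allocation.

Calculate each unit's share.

Unit 2A: $918,625 | Unit 1B: $602,550 | Unit 4B: $556,325 | Unit G2: $1,208,225 | Unit 3A: $1,263,825

Fund the minimums — Unit 2A $918,625; Unit G2 $1,208,225. Balance $2,422,700.
Balance split over remaining assessed value 1,191,957: Unit 1B 602,554.54 → $602,550; Unit 4B 556,332.56 → $556,325; Unit 3A 1,263,812.90 → $1,263,825.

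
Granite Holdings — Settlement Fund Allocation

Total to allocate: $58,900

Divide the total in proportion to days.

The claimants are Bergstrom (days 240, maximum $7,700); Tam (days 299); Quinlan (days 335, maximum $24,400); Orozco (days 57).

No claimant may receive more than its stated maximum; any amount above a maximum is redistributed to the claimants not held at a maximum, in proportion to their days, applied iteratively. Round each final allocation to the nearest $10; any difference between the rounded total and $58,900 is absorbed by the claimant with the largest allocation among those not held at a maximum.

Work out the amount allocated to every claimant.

Bergstrom: $7,700; Tam: $22,510; Quinlan: $24,400; Orozco: $4,290

Total days = 931.
Proportional shares (ignoring caps): Bergstrom 15,183.67; Tam 18,916.33; Quinlan 21,193.88; Orozco 3,606.12.
Cap binds for Bergstrom ($7,700); residual $51,200 reallocated over remaining days 691.
Cap binds for Quinlan ($24,400); residual $26,800 reallocated over remaining days 356.
Redistributed shares: Tam 22,508.99 → $22,510; Orozco 4,291.01 → $4,290.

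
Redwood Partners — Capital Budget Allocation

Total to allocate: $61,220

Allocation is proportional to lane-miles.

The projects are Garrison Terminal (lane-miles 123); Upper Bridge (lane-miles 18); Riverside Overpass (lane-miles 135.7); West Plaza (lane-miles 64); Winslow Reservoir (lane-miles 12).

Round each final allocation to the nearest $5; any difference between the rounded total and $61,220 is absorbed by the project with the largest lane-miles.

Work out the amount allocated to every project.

Lane-miles total: 352.7.
Unrounded shares: Garrison Terminal 123/352.7 × $61,220 = 21,349.76; Upper Bridge 18/352.7 × $61,220 = 3,124.35; Riverside Overpass 135.7/352.7 × $61,220 = 23,554.17; West Plaza 64/352.7 × $61,220 = 11,108.82; Winslow Reservoir 12/352.7 × $61,220 = 2,082.90.
Rounded to nearest $5: Garrison Terminal $21,350; Upper Bridge $3,125; Riverside Overpass $23,555; West Plaza $11,110; Winslow Reservoir $2,085. Sum = $61,225.
Difference $61,220 − $61,225 = −$5 applied to largest lane-miles (Riverside Overpass): Riverside Overpass becomes $23,550.

Garrison Terminal: $21,350 | Upper Bridge: $3,125 | Riverside Overpass: $23,550 | West Plaza: $11,110 | Winslow Reservoir: $2,085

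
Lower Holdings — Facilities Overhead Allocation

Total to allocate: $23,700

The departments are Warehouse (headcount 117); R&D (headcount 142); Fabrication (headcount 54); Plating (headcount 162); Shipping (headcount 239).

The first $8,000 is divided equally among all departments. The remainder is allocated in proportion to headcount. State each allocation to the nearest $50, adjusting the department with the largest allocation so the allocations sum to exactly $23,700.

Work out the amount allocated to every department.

$8,000 shared equally gives $1,600 per department.
Remainder $15,700 by headcount (total 714): Warehouse 2,572.69 → $2,550; R&D 3,122.41 → $3,100; Fabrication 1,187.39 → $1,200; Plating 3,562.18 → $3,550; Shipping 5,255.32 → $5,250.
Rounding difference +$50 on remainder applied to Shipping.
Totals: Warehouse $1,600 + $2,550 = $4,150; R&D $1,600 + $3,100 = $4,700; Fabrication $1,600 + $1,200 = $2,800; Plating $1,600 + $3,550 = $5,150; Shipping $1,600 + $5,300 = $6,900.

Warehouse: $4,150 | R&D: $4,700 | Fabrication: $2,800 | Plating: $5,150 | Shipping: $6,900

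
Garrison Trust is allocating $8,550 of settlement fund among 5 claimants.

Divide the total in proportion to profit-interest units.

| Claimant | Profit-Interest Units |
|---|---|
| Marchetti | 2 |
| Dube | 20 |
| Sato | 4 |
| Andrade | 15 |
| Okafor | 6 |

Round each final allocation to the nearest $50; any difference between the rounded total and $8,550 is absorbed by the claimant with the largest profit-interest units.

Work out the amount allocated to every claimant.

Total profit-interest units = 2 + 20 + 4 + 15 + 6 = 47.
Raw shares: Marchetti 363.83; Dube 3,638.30; Sato 727.66; Andrade 2,728.72; Okafor 1,091.49.
After rounding ($50): Marchetti $350; Dube $3,650; Sato $750; Andrade $2,750; Okafor $1,100. Sum = $8,600.
Difference $8,550 − $8,600 = −$50 applied to largest profit-interest units (Dube): Dube becomes $3,600.

Marchetti: $350 · Dube: $3,600 · Sato: $750 · Andrade: $2,750 · Okafor: $1,100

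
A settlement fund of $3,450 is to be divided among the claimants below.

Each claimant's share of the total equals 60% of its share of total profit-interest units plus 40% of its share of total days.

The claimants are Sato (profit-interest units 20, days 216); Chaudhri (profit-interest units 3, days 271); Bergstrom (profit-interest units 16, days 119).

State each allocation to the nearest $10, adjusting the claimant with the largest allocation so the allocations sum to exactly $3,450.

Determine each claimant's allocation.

Profit-interest units total 39; days total 606.
Blended shares (60% profit-interest units + 40% days): Sato 0.4503; Chaudhri 0.2250; Bergstrom 0.3247.
Proportional shares: Sato 1,553.42; Chaudhri 776.36; Bergstrom 1,120.22.
After rounding ($10): Sato $1,550; Chaudhri $780; Bergstrom $1,120. Sum = $3,450.
Rounded total matches; no reconciliation needed.

Sato: $1,550 · Chaudhri: $780 · Bergstrom: $1,120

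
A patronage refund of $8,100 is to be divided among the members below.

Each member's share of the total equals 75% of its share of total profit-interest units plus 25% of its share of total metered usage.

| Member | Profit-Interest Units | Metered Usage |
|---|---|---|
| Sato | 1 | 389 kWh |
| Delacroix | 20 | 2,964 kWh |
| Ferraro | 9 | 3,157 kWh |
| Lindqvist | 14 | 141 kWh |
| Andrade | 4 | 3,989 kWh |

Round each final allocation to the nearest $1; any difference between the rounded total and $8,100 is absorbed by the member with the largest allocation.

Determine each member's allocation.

Sato: $201 · Delacroix: $3,095 · Ferraro: $1,740 · Lindqvist: $1,799 · Andrade: $1,265

Profit-interest units total 48; metered usage total 10,640.
Composite weights (75% profit-interest units + 25% metered usage): Sato 0.0248; Delacroix 0.3821; Ferraro 0.2148; Lindqvist 0.2221; Andrade 0.1562.
Raw shares: Sato 200.60; Delacroix 3,095.36; Ferraro 1,739.90; Lindqvist 1,798.71; Andrade 1,265.43.
At nearest $1: Sato $201; Delacroix $3,095; Ferraro $1,740; Lindqvist $1,799; Andrade $1,265. Sum = $8,100.
Rounded total matches; no reconciliation needed.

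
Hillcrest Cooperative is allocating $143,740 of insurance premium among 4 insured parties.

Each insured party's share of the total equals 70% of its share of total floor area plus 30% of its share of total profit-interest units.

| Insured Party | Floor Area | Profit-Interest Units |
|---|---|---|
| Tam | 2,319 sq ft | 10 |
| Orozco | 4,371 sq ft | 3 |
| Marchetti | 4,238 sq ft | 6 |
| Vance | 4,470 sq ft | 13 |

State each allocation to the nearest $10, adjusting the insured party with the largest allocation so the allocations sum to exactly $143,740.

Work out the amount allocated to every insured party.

Tam: $28,630 · Orozco: $32,600 · Marchetti: $35,780 · Vance: $46,730

Totals — floor area 15,398, profit-interest units 32.
Blended shares (70% floor area + 30% profit-interest units): Tam 0.1992; Orozco 0.2268; Marchetti 0.2489; Vance 0.3251.
Proportional shares: Tam 28,629.10; Orozco 32,604.92; Marchetti 35,778.52; Vance 46,727.46.
At nearest $10: Tam $28,630; Orozco $32,600; Marchetti $35,780; Vance $46,730. Sum = $143,740.
No rounding difference to absorb.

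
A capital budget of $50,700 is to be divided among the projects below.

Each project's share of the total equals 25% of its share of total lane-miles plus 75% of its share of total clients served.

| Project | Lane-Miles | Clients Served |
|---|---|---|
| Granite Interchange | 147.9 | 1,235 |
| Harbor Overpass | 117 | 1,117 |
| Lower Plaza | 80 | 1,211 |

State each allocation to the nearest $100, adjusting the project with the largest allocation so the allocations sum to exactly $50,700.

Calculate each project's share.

Granite Interchange: $18,600; Harbor Overpass: $16,200; Lower Plaza: $15,900

Lane-miles total 344.9; clients served total 3,563.
Combined weights (25% lane-miles + 75% clients served): Granite Interchange 0.3672; Harbor Overpass 0.3199; Lower Plaza 0.3129.
Unrounded shares: Granite Interchange 18,615.44; Harbor Overpass 16,220.56; Lower Plaza 15,864.00.
After rounding ($100): Granite Interchange $18,600; Harbor Overpass $16,200; Lower Plaza $15,900. Sum = $50,700.
No rounding difference to absorb.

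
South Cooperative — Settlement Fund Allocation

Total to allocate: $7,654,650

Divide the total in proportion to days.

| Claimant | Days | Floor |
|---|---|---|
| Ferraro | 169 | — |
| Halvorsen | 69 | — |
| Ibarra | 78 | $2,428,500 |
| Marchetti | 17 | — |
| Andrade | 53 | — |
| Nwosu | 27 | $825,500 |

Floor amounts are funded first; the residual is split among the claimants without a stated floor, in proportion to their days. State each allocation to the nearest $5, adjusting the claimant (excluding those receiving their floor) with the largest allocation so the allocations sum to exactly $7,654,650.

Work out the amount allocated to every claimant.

Guaranteed amounts: Ibarra $2,428,500; Nwosu $825,500. Residual $4,400,650.
Residual split over remaining days 308: Ferraro 2,414,642.37 → $2,414,640; Halvorsen 985,859.90 → $985,860; Marchetti 242,893.02 → $242,895; Andrade 757,254.71 → $757,255.

Ferraro: $2,414,640; Halvorsen: $985,860; Ibarra: $2,428,500; Marchetti: $242,895; Andrade: $757,255; Nwosu: $825,500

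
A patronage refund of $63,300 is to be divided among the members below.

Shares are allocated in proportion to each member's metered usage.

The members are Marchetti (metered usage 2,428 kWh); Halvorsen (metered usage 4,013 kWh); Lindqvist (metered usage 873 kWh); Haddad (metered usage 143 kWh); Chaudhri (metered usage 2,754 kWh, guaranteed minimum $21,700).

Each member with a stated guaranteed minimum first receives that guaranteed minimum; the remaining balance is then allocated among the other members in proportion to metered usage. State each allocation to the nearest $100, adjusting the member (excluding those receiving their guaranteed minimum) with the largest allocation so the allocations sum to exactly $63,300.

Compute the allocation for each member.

Marchetti: $13,500 · Halvorsen: $22,400 · Lindqvist: $4,900 · Haddad: $800 · Chaudhri: $21,700

Minimums first: Chaudhri $21,700. Balance $41,600.
Balance split over remaining metered usage 7,457: Marchetti 13,544.96 → $13,500; Halvorsen 22,387.13 → $22,400; Lindqvist 4,870.16 → $4,900; Haddad 797.75 → $800.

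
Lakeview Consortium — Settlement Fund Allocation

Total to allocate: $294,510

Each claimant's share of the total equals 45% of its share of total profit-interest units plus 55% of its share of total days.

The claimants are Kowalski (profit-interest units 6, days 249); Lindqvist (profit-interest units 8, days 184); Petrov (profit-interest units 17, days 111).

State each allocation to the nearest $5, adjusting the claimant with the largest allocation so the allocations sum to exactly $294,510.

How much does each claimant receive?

Profit-interest units total 31; days total 544.
Combined weights (45% profit-interest units + 55% days): Kowalski 0.3388; Lindqvist 0.3022; Petrov 0.3590.
Pro-rata amounts: Kowalski 99,792.68; Lindqvist 88,988.68; Petrov 105,728.64.
At nearest $5: Kowalski $99,795; Lindqvist $88,990; Petrov $105,730. Sum = $294,515.
Difference $294,510 − $294,515 = −$5 applied to largest allocation (Petrov): Petrov becomes $105,725.

Kowalski: $99,795 | Lindqvist: $88,990 | Petrov: $105,725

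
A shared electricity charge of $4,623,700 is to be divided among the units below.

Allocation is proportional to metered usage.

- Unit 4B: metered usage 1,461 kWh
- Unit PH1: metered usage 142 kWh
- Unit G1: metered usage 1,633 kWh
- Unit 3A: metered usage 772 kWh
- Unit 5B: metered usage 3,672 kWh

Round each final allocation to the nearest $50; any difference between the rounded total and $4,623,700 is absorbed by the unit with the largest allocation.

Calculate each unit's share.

Unit 4B: $879,600; Unit PH1: $85,500; Unit G1: $983,150; Unit 3A: $464,800; Unit 5B: $2,210,650

Combined metered usage = 7,680.
Pro-rata amounts: Unit 4B 1,461/7,680 × $4,623,700 = 879,586.68; Unit PH1 142/7,680 × $4,623,700 = 85,490.29; Unit G1 1,633/7,680 × $4,623,700 = 983,138.29; Unit 3A 772/7,680 × $4,623,700 = 464,778.18; Unit 5B 3,672/7,680 × $4,623,700 = 2,210,706.56.
After rounding ($50): Unit 4B $879,600; Unit PH1 $85,500; Unit G1 $983,150; Unit 3A $464,800; Unit 5B $2,210,700. Sum = $4,623,750.
Difference $4,623,700 − $4,623,750 = −$50 applied to largest allocation (Unit 5B): Unit 5B becomes $2,210,650.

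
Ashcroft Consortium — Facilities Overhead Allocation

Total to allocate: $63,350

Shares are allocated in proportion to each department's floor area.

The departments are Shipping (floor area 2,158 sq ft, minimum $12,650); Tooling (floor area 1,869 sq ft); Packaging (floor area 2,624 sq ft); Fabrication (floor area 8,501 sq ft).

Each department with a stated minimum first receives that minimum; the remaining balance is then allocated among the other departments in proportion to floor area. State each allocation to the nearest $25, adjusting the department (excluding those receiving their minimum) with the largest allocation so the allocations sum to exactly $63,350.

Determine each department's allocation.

Guaranteed amounts: Shipping $12,650. Remaining pool $50,700.
Remaining pool split over remaining floor area 12,994: Tooling 7,292.47 → $7,300; Packaging 10,238.33 → $10,250; Fabrication 33,169.21 → $33,175.
Rounding difference −$25 applied to Fabrication → $33,150.

Shipping: $12,650 | Tooling: $7,300 | Packaging: $10,250 | Fabrication: $33,150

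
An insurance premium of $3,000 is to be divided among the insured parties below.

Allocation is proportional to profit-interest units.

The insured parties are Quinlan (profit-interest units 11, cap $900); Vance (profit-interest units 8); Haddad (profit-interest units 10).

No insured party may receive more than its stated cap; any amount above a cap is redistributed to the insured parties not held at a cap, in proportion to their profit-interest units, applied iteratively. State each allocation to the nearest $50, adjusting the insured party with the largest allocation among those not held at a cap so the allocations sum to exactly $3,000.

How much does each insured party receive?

Quinlan: $900 · Vance: $950 · Haddad: $1,150

Total profit-interest units = 29.
Pro-rata shares before constraints: Quinlan 1,137.93; Vance 827.59; Haddad 1,034.48.
Capped: Quinlan ($900); residual $2,100 reallocated over remaining profit-interest units 18.
Shares after redistribution: Vance 933.33 → $950; Haddad 1,166.67 → $1,150.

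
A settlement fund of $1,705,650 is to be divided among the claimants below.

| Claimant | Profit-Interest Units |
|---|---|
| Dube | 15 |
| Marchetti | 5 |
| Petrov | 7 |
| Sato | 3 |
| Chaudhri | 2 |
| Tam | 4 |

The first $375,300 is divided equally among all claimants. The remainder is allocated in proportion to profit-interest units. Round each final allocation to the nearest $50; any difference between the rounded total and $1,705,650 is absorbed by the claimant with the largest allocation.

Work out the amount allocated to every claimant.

Dube: $616,900 | Marchetti: $247,300 | Petrov: $321,250 | Sato: $173,400 | Chaudhri: $136,450 | Tam: $210,350

First tranche $375,300 split equally: $62,550 each.
Remainder $1,330,350 by profit-interest units (total 36): Dube 554,312.50 → $554,300; Marchetti 184,770.83 → $184,750; Petrov 258,679.17 → $258,700; Sato 110,862.50 → $110,850; Chaudhri 73,908.33 → $73,900; Tam 147,816.67 → $147,800.
Rounding difference +$50 on remainder applied to Dube.
Totals: Dube $62,550 + $554,350 = $616,900; Marchetti $62,550 + $184,750 = $247,300; Petrov $62,550 + $258,700 = $321,250; Sato $62,550 + $110,850 = $173,400; Chaudhri $62,550 + $73,900 = $136,450; Tam $62,550 + $147,800 = $210,350.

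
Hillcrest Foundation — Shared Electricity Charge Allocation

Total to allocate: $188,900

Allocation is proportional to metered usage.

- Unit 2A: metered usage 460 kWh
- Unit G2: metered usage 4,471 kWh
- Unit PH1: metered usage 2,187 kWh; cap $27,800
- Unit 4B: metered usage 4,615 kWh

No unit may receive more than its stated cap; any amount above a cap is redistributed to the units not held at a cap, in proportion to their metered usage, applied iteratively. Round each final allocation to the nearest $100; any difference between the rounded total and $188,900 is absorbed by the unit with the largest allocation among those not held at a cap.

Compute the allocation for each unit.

Unit 2A: $7,800; Unit G2: $75,500; Unit PH1: $27,800; Unit 4B: $77,800

Metered usage total: 11,733.
Unconstrained shares: Unit 2A 7,405.95; Unit G2 71,982.60; Unit PH1 35,210.46; Unit 4B 74,300.99.
Held at cap: Unit PH1 ($27,800); balance $161,100 reallocated over remaining metered usage 9,546.
Shares after redistribution: Unit 2A 7,763.04 → $7,800; Unit G2 75,453.39 → $75,500; Unit 4B 77,883.56 → $77,900.
Rounding difference −$100 applied to Unit 4B → $77,800.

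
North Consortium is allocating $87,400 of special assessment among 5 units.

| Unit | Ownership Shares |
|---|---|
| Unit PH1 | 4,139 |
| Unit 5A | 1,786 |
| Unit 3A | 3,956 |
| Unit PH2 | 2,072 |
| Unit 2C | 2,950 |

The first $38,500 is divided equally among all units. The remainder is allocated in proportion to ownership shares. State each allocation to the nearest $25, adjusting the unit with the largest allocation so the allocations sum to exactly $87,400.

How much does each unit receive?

Unit PH1: $21,300 | Unit 5A: $13,550 | Unit 3A: $20,675 | Unit PH2: $14,500 | Unit 2C: $17,375

First tranche $38,500 split equally: $7,700 each.
Remainder $48,900 by ownership shares (total 14,903): Unit PH1 13,580.96 → $13,575; Unit 5A 5,860.26 → $5,850; Unit 3A 12,980.50 → $12,975; Unit PH2 6,798.68 → $6,800; Unit 2C 9,679.59 → $9,675.
Rounding difference +$25 on remainder applied to Unit PH1.
Totals: Unit PH1 $7,700 + $13,600 = $21,300; Unit 5A $7,700 + $5,850 = $13,550; Unit 3A $7,700 + $12,975 = $20,675; Unit PH2 $7,700 + $6,800 = $14,500; Unit 2C $7,700 + $9,675 = $17,375.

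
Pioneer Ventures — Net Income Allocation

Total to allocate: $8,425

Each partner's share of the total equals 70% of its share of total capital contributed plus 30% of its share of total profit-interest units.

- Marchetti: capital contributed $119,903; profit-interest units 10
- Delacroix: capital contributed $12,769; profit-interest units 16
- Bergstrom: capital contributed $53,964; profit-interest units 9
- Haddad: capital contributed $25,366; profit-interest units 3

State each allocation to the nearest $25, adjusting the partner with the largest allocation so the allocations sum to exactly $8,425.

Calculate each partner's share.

Capital contributed total 212,002; profit-interest units total 38.
Composite weights (70% capital contributed + 30% profit-interest units): Marchetti 0.4748; Delacroix 0.1685; Bergstrom 0.2492; Haddad 0.1074.
Raw shares: Marchetti 4,000.61; Delacroix 1,419.42; Bergstrom 2,099.80; Haddad 905.17.
After rounding ($25): Marchetti $4,000; Delacroix $1,425; Bergstrom $2,100; Haddad $900. Sum = $8,425.
Rounded total matches; no reconciliation needed.

Marchetti: $4,000 · Delacroix: $1,425 · Bergstrom: $2,100 · Haddad: $900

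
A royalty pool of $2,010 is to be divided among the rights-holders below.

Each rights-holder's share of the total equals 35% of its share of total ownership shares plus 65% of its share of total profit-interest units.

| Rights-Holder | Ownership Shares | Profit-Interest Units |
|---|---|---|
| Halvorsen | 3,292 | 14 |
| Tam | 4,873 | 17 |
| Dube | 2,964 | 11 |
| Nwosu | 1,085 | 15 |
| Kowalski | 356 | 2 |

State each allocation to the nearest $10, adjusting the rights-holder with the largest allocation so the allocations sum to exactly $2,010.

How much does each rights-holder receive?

Halvorsen: $490 · Tam: $660 · Dube: $410 · Nwosu: $390 · Kowalski: $60

Ownership shares total 12,570; profit-interest units total 59.
Composite weights (35% ownership shares + 65% profit-interest units): Halvorsen 0.2459; Tam 0.3230; Dube 0.2037; Nwosu 0.1955; Kowalski 0.0319.
Unrounded shares: Halvorsen 494.26; Tam 649.17; Dube 409.47; Nwosu 392.88; Kowalski 64.21.
At nearest $10: Halvorsen $490; Tam $650; Dube $410; Nwosu $390; Kowalski $60. Sum = $2,000.
Difference $2,010 − $2,000 = +$10 applied to largest allocation (Tam): Tam becomes $660.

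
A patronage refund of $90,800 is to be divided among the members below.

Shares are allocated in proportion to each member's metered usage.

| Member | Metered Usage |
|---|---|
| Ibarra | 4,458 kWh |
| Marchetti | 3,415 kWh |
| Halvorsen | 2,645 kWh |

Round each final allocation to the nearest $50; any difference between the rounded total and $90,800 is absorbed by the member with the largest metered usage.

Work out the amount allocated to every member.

Combined metered usage = 10,518.
Unrounded shares: Ibarra 4,458/10,518 × $90,800 = 38,485.11; Marchetti 3,415/10,518 × $90,800 = 29,481.08; Halvorsen 2,645/10,518 × $90,800 = 22,833.81.
After rounding ($50): Ibarra $38,500; Marchetti $29,500; Halvorsen $22,850. Sum = $90,850.
Difference $90,800 − $90,850 = −$50 applied to largest metered usage (Ibarra): Ibarra becomes $38,450.

Ibarra: $38,450 | Marchetti: $29,500 | Halvorsen: $22,850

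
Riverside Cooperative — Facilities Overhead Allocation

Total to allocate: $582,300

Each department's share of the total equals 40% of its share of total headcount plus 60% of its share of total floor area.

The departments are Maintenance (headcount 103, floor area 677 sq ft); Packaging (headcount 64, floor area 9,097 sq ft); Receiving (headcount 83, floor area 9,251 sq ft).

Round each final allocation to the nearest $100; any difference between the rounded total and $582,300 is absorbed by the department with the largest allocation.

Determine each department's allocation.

Headcount total 250; floor area total 19,025.
Blended shares (40% headcount + 60% floor area): Maintenance 0.1862; Packaging 0.3893; Receiving 0.4246.
Proportional shares: Maintenance 108,395.64; Packaging 226,687.17; Receiving 247,217.19.
Rounded to nearest $100: Maintenance $108,400; Packaging $226,700; Receiving $247,200. Sum = $582,300.
Sum already equals the total — no adjustment.

Maintenance: $108,400; Packaging: $226,700; Receiving: $247,200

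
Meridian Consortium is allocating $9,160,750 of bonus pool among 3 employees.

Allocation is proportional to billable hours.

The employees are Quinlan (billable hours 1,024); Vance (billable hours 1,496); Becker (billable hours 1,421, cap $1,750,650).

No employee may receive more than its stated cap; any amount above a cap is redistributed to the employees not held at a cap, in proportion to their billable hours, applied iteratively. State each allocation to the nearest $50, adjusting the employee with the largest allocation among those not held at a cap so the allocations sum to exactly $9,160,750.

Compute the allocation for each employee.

Quinlan: $3,011,100; Vance: $4,399,000; Becker: $1,750,650

Billable hours total: 3,941.
Proportional shares (ignoring caps): Quinlan 2,380,260.85; Vance 3,477,412.33; Becker 3,303,076.82.
Capped: Becker ($1,750,650); remaining pool $7,410,100 reallocated over remaining billable hours 2,520.
Redistributed shares: Quinlan 3,011,088.25 → $3,011,100; Vance 4,399,011.75 → $4,399,000.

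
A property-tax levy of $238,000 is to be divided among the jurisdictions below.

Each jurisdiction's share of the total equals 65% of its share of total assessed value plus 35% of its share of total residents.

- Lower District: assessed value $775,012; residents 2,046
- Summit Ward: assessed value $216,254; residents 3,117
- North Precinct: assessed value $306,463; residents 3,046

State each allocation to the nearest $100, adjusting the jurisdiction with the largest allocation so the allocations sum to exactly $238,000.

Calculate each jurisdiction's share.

Lower District: $113,200 | Summit Ward: $57,400 | North Precinct: $67,400

Totals — assessed value 1,297,729, residents 8,209.
Blended shares (65% assessed value + 35% residents): Lower District 0.4754; Summit Ward 0.2412; North Precinct 0.2834.
Proportional shares: Lower District 113,149.40; Summit Ward 57,408.70; North Precinct 67,441.90.
Rounded to nearest $100: Lower District $113,100; Summit Ward $57,400; North Precinct $67,400. Sum = $237,900.
Difference $238,000 − $237,900 = +$100 applied to largest allocation (Lower District): Lower District becomes $113,200.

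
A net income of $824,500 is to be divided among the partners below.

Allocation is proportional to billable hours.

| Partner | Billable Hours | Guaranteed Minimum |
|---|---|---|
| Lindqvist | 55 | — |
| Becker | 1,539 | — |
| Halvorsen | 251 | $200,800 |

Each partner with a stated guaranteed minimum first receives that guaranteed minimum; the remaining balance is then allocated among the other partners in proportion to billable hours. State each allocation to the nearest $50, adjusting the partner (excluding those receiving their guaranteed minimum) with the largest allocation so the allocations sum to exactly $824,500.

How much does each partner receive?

Lindqvist: $21,500 | Becker: $602,200 | Halvorsen: $200,800

Fund the minimums — Halvorsen $200,800. Residual $623,700.
Residual split over remaining billable hours 1,594: Lindqvist 21,520.39 → $21,500; Becker 602,179.61 → $602,200.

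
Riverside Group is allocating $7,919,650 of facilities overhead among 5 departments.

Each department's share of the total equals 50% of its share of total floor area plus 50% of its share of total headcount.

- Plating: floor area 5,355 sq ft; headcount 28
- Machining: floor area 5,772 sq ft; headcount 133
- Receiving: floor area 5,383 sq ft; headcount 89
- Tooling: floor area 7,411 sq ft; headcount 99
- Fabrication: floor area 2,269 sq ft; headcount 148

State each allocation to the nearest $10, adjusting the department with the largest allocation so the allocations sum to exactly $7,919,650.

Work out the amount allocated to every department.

Floor area total 26,190; headcount total 497.
Combined weights (50% floor area + 50% headcount): Plating 0.1304; Machining 0.2440; Receiving 0.1923; Tooling 0.2411; Fabrication 0.1922.
Unrounded shares: Plating 1,032,743.67; Machining 1,932,375.18; Receiving 1,522,991.90; Tooling 1,909,292.07; Fabrication 1,522,247.18.
Rounded to nearest $10: Plating $1,032,740; Machining $1,932,380; Receiving $1,522,990; Tooling $1,909,290; Fabrication $1,522,250. Sum = $7,919,650.
Sum already equals the total — no adjustment.

Plating: $1,032,740 · Machining: $1,932,380 · Receiving: $1,522,990 · Tooling: $1,909,290 · Fabrication: $1,522,250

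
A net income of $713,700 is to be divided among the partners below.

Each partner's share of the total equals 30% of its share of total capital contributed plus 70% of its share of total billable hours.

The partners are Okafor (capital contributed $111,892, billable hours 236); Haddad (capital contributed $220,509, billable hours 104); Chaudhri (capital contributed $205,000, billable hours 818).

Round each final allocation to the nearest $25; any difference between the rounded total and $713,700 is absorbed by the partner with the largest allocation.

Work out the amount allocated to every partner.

Totals — capital contributed 537,401, billable hours 1,158.
Composite weights (30% capital contributed + 70% billable hours): Okafor 0.2051; Haddad 0.1860; Chaudhri 0.6089.
Unrounded shares: Okafor 146,396.01; Haddad 132,722.85; Chaudhri 434,581.15.
Rounded to nearest $25: Okafor $146,400; Haddad $132,725; Chaudhri $434,575. Sum = $713,700.
Sum already equals the total — no adjustment.

Okafor: $146,400 | Haddad: $132,725 | Chaudhri: $434,575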